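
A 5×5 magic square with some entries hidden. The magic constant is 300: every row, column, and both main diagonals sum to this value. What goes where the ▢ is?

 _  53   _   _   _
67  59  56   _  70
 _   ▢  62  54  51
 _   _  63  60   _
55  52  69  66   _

From row 2, 300 − (67 + 59 + 56 + 70) gives (2,4) = 48.
Row 5: 55 + 52 + 69 + 66 + ? = 300, so (5,5) = 58.
Column 3: 56 + 62 + 63 + 69 + ? = 300, so (1,3) = 50.
From column 4, 300 − (48 + 54 + 60 + 66) gives (1,4) = 72.
From main diagonal, 300 − (59 + 62 + 60 + 58) gives (1,1) = 61.
The remaining cell in row 1 is (1,5) = 300 − 236 = 64.
From column 5, 300 − (64 + 70 + 51 + 58) gives (4,5) = 57.
The remaining cell in anti-diagonal is (4,2) = 300 − 229 = 71.
The remaining cell in row 4 is (4,1) = 300 − 251 = 49.
Column 1 must total 300; the given cells sum to 232, so (3,1) = 68.
Column 2: 53 + 59 + 71 + 52 + ? = 300, so (3,2) = 65.

65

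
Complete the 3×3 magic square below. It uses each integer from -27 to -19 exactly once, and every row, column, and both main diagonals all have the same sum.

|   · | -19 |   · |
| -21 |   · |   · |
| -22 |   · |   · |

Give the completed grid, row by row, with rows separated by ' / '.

-26 -19 -24 / -21 -23 -25 / -22 -27 -20

The entries are -27 through -19, which sum to -207, so each line sums to -207/3 = -69.
Column 1 needs -69; the known cells sum to -43, so (1,1) = -26.
The remaining cell in row 1 is (1,3) = -69 − (-45) = -24.
Anti-diagonal needs -69; the known cells sum to -46, so (2,2) = -23.
Row 2: -21 + (-23) + ? = -69, so (2,3) = -25.
Column 2 must total -69; the given cells sum to -42, so (3,2) = -27.
Column 3 needs -69; the known cells sum to -49, so (3,3) = -20.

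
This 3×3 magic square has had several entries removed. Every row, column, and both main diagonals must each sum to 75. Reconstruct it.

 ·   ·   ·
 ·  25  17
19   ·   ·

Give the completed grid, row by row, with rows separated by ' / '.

23 21 31 / 33 25 17 / 19 29 27

The remaining cell in row 2 is (2,1) = 75 − 42 = 33.
Column 1: 33 + 19 + ? = 75, so (1,1) = 23.
Main diagonal needs 75; the known cells sum to 48, so (3,3) = 27.
From anti-diagonal, 75 − (25 + 19) gives (1,3) = 31.
The remaining cell in row 1 is (1,2) = 75 − 54 = 21.
Row 3: 19 + 27 + ? = 75, so (3,2) = 29.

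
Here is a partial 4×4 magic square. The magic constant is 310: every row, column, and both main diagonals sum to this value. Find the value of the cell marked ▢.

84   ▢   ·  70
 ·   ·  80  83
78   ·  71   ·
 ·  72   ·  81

The remaining cell in column 4 is (3,4) = 310 − 234 = 76.
The remaining cell in main diagonal is (2,2) = 310 − 236 = 74.
Using row 2: 74 + 80 + 83 + ? → (2,1) = 310 − 237 = 73.
From row 3, 310 − (78 + 71 + 76) gives (3,2) = 85.
Column 1 must total 310; the given cells sum to 235, so (4,1) = 75.
From column 2, 310 − (74 + 85 + 72) gives (1,2) = 79.

79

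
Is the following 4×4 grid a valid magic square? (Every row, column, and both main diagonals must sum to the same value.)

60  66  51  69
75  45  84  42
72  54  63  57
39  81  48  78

Row 1: 60 + 66 + 51 + 69 = 246.
Row 2: 75 + 45 + 84 + 42 = 246.
Row 3: 72 + 54 + 63 + 57 = 246.
Row 4: 39 + 81 + 48 + 78 = 246.
Column 1: 60 + 75 + 72 + 39 = 246.
Column 2: 66 + 45 + 54 + 81 = 246.
Column 3: 51 + 84 + 63 + 48 = 246.
Column 4: 69 + 42 + 57 + 78 = 246.
Main diagonal: 60 + 45 + 63 + 78 = 246.
Anti-diagonal: 69 + 84 + 54 + 39 = 246.
All lines sum to 246.

Yes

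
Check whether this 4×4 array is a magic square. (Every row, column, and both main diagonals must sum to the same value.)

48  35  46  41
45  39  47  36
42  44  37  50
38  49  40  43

No — column 2 sums to 167 but row 3 sums to 173.

Row 1: 48 + 35 + 46 + 41 = 170.
Row 2: 45 + 39 + 47 + 36 = 167.
Row 3: 42 + 44 + 37 + 50 = 173.
Row 4: 38 + 49 + 40 + 43 = 170.
Column 1: 48 + 45 + 42 + 38 = 173.
Column 2: 35 + 39 + 44 + 49 = 167.
Column 3: 46 + 47 + 37 + 40 = 170.
Column 4: 41 + 36 + 50 + 43 = 170.
Main diagonal: 48 + 39 + 37 + 43 = 167.
Anti-diagonal: 41 + 47 + 44 + 38 = 170.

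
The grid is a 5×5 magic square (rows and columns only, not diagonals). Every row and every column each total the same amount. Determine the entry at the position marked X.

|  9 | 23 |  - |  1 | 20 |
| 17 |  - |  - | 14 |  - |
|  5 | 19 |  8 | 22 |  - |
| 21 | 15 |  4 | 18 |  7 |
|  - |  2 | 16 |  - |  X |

24

Row 4 is complete and sums to 65; that is the magic constant.
Using row 1: 9 + 23 + 1 + 20 + ? → (1,3) = 65 − 53 = 12.
From row 3, 65 − (5 + 19 + 8 + 22) gives (3,5) = 11.
The remaining cell in column 1 is (5,1) = 65 − 52 = 13.
Using column 2: 23 + 19 + 15 + 2 + ? → (2,2) = 65 − 59 = 6.
Column 3 must total 65; the given cells sum to 40, so (2,3) = 25.
Using column 4: 1 + 14 + 22 + 18 + ? → (5,4) = 65 − 55 = 10.
From row 2, 65 − (17 + 6 + 25 + 14) gives (2,5) = 3.
The remaining cell in row 5 is (5,5) = 65 − 41 = 24.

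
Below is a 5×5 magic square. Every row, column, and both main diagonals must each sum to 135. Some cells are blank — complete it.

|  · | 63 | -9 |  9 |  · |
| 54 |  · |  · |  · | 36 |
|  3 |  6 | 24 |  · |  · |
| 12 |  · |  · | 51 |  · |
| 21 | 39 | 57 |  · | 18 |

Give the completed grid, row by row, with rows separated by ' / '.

The remaining cell in row 5 is (5,4) = 135 − 135 = 0.
Column 1 needs 135; the known cells sum to 90, so (1,1) = 45.
Main diagonal must total 135; the given cells sum to 138, so (2,2) = -3.
Using row 1: 45 + 63 + (-9) + 9 + ? → (1,5) = 135 − 108 = 27.
The remaining cell in column 2 is (4,2) = 135 − 105 = 30.
Anti-diagonal needs 135; the known cells sum to 102, so (2,4) = 33.
The remaining cell in row 2 is (2,3) = 135 − 120 = 15.
From column 3, 135 − (-9 + 15 + 24 + 57) gives (4,3) = 48.
From column 4, 135 − (9 + 33 + 51 + 0) gives (3,4) = 42.
Using row 3: 3 + 6 + 24 + 42 + ? → (3,5) = 135 − 75 = 60.
Row 4: 12 + 30 + 48 + 51 + ? = 135, so (4,5) = -6.

45 63 -9 9 27 / 54 -3 15 33 36 / 3 6 24 42 60 / 12 30 48 51 -6 / 21 39 57 0 18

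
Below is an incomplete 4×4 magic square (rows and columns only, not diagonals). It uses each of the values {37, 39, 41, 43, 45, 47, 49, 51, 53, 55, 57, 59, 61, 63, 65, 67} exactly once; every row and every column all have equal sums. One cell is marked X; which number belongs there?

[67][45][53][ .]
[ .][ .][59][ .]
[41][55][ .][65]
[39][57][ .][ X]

The 16 entries sum to 832, so each line sums to 832/4 = 208.
Using row 1: 67 + 45 + 53 + ? → (1,4) = 208 − 165 = 43.
The remaining cell in row 3 is (3,3) = 208 − 161 = 47.
Column 1 must total 208; the given cells sum to 147, so (2,1) = 61.
Column 2: 45 + 55 + 57 + ? = 208, so (2,2) = 51.
The remaining cell in column 3 is (4,3) = 208 − 159 = 49.
Using row 2: 61 + 51 + 59 + ? → (2,4) = 208 − 171 = 37.
The remaining cell in row 4 is (4,4) = 208 − 145 = 63.

63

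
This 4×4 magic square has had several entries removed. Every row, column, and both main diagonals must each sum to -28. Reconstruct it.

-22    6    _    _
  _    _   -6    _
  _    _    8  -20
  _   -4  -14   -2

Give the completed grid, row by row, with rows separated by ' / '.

Row 4 needs -28; the known cells sum to -20, so (4,1) = -8.
Column 3 needs -28; the known cells sum to -12, so (1,3) = -16.
Main diagonal: -22 + 8 + (-2) + ? = -28, so (2,2) = -12.
From row 1, -28 − (-22 + 6 + (-16)) gives (1,4) = 4.
From column 2, -28 − (6 + (-12) + (-4)) gives (3,2) = -18.
Column 4 must total -28; the given cells sum to -18, so (2,4) = -10.
Row 2 must total -28; the given cells sum to -28, so (2,1) = 0.
The remaining cell in row 3 is (3,1) = -28 − (-30) = 2.

-22 6 -16 4 / 0 -12 -6 -10 / 2 -18 8 -20 / -8 -4 -14 -2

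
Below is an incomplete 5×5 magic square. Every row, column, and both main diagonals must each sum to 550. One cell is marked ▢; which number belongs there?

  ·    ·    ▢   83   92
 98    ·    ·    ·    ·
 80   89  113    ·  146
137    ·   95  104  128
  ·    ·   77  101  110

134

The remaining cell in row 3 is (3,4) = 550 − 428 = 122.
Row 4 needs 550; the known cells sum to 464, so (4,2) = 86.
Column 4 must total 550; the given cells sum to 410, so (2,4) = 140.
Column 5: 92 + 146 + 128 + 110 + ? = 550, so (2,5) = 74.
The remaining cell in anti-diagonal is (5,1) = 550 − 431 = 119.
Using row 5: 119 + 77 + 101 + 110 + ? → (5,2) = 550 − 407 = 143.
From column 1, 550 − (98 + 80 + 137 + 119) gives (1,1) = 116.
The remaining cell in main diagonal is (2,2) = 550 − 443 = 107.
Row 2 must total 550; the given cells sum to 419, so (2,3) = 131.
Column 2 needs 550; the known cells sum to 425, so (1,2) = 125.
Using column 3: 131 + 113 + 95 + 77 + ? → (1,3) = 550 − 416 = 134.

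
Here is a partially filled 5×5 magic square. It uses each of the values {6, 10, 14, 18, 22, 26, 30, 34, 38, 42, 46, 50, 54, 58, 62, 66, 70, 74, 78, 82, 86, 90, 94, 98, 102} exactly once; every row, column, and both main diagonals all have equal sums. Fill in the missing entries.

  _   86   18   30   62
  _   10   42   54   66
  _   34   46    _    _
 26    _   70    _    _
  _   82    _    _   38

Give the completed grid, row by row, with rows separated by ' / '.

74 86 18 30 62 / 98 10 42 54 66 / 22 34 46 78 90 / 26 58 70 102 14 / 50 82 94 6 38

The 25 entries sum to 1350, so each line sums to 1350/5 = 270.
Row 1 must total 270; the given cells sum to 196, so (1,1) = 74.
From row 2, 270 − (10 + 42 + 54 + 66) gives (2,1) = 98.
Column 2 must total 270; the given cells sum to 212, so (4,2) = 58.
Column 3: 18 + 42 + 46 + 70 + ? = 270, so (5,3) = 94.
Main diagonal: 74 + 10 + 46 + 38 + ? = 270, so (4,4) = 102.
The remaining cell in anti-diagonal is (5,1) = 270 − 220 = 50.
Row 4 must total 270; the given cells sum to 256, so (4,5) = 14.
The remaining cell in row 5 is (5,4) = 270 − 264 = 6.
Using column 1: 74 + 98 + 26 + 50 + ? → (3,1) = 270 − 248 = 22.
Using column 4: 30 + 54 + 102 + 6 + ? → (3,4) = 270 − 192 = 78.
Using column 5: 62 + 66 + 14 + 38 + ? → (3,5) = 270 − 180 = 90.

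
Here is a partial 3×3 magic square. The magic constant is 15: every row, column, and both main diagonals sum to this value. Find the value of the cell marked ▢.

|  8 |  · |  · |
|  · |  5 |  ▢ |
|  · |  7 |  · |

9

Using column 2: 5 + 7 + ? → (1,2) = 15 − 12 = 3.
Main diagonal needs 15; the known cells sum to 13, so (3,3) = 2.
Row 1 must total 15; the given cells sum to 11, so (1,3) = 4.
Row 3: 7 + 2 + ? = 15, so (3,1) = 6.
Column 1: 8 + 6 + ? = 15, so (2,1) = 1.
Using column 3: 4 + 2 + ? → (2,3) = 15 − 6 = 9.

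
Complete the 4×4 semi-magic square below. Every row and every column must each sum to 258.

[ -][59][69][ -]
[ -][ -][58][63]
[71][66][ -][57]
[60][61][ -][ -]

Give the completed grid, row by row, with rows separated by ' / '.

62 59 69 68 / 65 72 58 63 / 71 66 64 57 / 60 61 67 70

Row 3: 71 + 66 + 57 + ? = 258, so (3,3) = 64.
Column 2 must total 258; the given cells sum to 186, so (2,2) = 72.
From column 3, 258 − (69 + 58 + 64) gives (4,3) = 67.
Row 2: 72 + 58 + 63 + ? = 258, so (2,1) = 65.
Row 4: 60 + 61 + 67 + ? = 258, so (4,4) = 70.
Column 1: 65 + 71 + 60 + ? = 258, so (1,1) = 62.
The remaining cell in column 4 is (1,4) = 258 − 190 = 68.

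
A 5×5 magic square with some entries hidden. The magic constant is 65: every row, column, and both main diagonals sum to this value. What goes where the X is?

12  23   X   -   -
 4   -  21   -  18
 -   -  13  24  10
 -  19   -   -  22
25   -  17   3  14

Using row 5: 25 + 17 + 3 + 14 + ? → (5,2) = 65 − 59 = 6.
The remaining cell in column 5 is (1,5) = 65 − 64 = 1.
The remaining cell in anti-diagonal is (2,4) = 65 − 58 = 7.
Row 2: 4 + 21 + 7 + 18 + ? = 65, so (2,2) = 15.
The remaining cell in column 2 is (3,2) = 65 − 63 = 2.
Main diagonal must total 65; the given cells sum to 54, so (4,4) = 11.
Row 3: 2 + 13 + 24 + 10 + ? = 65, so (3,1) = 16.
Column 1 must total 65; the given cells sum to 57, so (4,1) = 8.
Using column 4: 7 + 24 + 11 + 3 + ? → (1,4) = 65 − 45 = 20.
Row 1: 12 + 23 + 20 + 1 + ? = 65, so (1,3) = 9.

9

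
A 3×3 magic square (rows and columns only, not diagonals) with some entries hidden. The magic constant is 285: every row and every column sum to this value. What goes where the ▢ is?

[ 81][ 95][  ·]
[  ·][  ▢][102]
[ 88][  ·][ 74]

The remaining cell in row 1 is (1,3) = 285 − 176 = 109.
Row 3: 88 + 74 + ? = 285, so (3,2) = 123.
Column 1 needs 285; the known cells sum to 169, so (2,1) = 116.
Column 2 must total 285; the given cells sum to 218, so (2,2) = 67.

67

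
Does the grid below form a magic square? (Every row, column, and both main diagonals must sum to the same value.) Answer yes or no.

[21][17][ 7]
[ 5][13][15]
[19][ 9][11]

No — column 1 sums to 45 but anti-diagonal sums to 39.

Row 1: 21 + 17 + 7 = 45.
Row 2: 5 + 13 + 15 = 33.
Row 3: 19 + 9 + 11 = 39.
Column 1: 21 + 5 + 19 = 45.
Column 2: 17 + 13 + 9 = 39.
Column 3: 7 + 15 + 11 = 33.
Main diagonal: 21 + 13 + 11 = 45.
Anti-diagonal: 7 + 13 + 19 = 39.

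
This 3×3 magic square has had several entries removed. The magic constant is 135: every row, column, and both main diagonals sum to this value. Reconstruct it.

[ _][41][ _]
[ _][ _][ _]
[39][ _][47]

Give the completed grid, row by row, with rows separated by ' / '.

The remaining cell in row 3 is (3,2) = 135 − 86 = 49.
Column 2 must total 135; the given cells sum to 90, so (2,2) = 45.
Main diagonal needs 135; the known cells sum to 92, so (1,1) = 43.
Using anti-diagonal: 45 + 39 + ? → (1,3) = 135 − 84 = 51.
From column 1, 135 − (43 + 39) gives (2,1) = 53.
From column 3, 135 − (51 + 47) gives (2,3) = 37.

43 41 51 / 53 45 37 / 39 49 47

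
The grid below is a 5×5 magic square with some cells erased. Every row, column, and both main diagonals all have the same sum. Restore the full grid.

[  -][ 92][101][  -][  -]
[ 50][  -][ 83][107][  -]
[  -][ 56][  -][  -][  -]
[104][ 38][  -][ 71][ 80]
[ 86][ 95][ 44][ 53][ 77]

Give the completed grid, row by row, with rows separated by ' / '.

Row 5 is already complete: 86 + 95 + 44 + 53 + 77 = 355, so that is the magic constant.
Row 4 must total 355; the given cells sum to 293, so (4,3) = 62.
Column 2: 92 + 56 + 38 + 95 + ? = 355, so (2,2) = 74.
Using column 3: 101 + 83 + 62 + 44 + ? → (3,3) = 355 − 290 = 65.
The remaining cell in main diagonal is (1,1) = 355 − 287 = 68.
Anti-diagonal must total 355; the given cells sum to 296, so (1,5) = 59.
From row 1, 355 − (68 + 92 + 101 + 59) gives (1,4) = 35.
Row 2 must total 355; the given cells sum to 314, so (2,5) = 41.
Column 1 must total 355; the given cells sum to 308, so (3,1) = 47.
From column 4, 355 − (35 + 107 + 71 + 53) gives (3,4) = 89.
Column 5: 59 + 41 + 80 + 77 + ? = 355, so (3,5) = 98.

68 92 101 35 59 / 50 74 83 107 41 / 47 56 65 89 98 / 104 38 62 71 80 / 86 95 44 53 77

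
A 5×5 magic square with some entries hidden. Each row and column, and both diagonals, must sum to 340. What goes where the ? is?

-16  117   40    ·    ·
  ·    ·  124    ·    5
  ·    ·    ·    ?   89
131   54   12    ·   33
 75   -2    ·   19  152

-9

Row 4: 131 + 54 + 12 + 33 + ? = 340, so (4,4) = 110.
Using row 5: 75 + (-2) + 19 + 152 + ? → (5,3) = 340 − 244 = 96.
Column 3: 40 + 124 + 12 + 96 + ? = 340, so (3,3) = 68.
Using column 5: 5 + 89 + 33 + 152 + ? → (1,5) = 340 − 279 = 61.
Main diagonal needs 340; the known cells sum to 314, so (2,2) = 26.
Anti-diagonal needs 340; the known cells sum to 258, so (2,4) = 82.
The remaining cell in row 1 is (1,4) = 340 − 202 = 138.
From row 2, 340 − (26 + 124 + 82 + 5) gives (2,1) = 103.
The remaining cell in column 1 is (3,1) = 340 − 293 = 47.
From column 2, 340 − (117 + 26 + 54 + (-2)) gives (3,2) = 145.
Using column 4: 138 + 82 + 110 + 19 + ? → (3,4) = 340 − 349 = -9.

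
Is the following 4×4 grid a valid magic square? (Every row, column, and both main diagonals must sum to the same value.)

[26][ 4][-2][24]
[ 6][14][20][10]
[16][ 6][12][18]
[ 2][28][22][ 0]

No — row 2 sums to 50 but row 1 sums to 52.

Row 1: 26 + 4 + (-2) + 24 = 52.
Row 2: 6 + 14 + 20 + 10 = 50.
Row 3: 16 + 6 + 12 + 18 = 52.
Row 4: 2 + 28 + 22 + 0 = 52.
Column 1: 26 + 6 + 16 + 2 = 50.
Column 2: 4 + 14 + 6 + 28 = 52.
Column 3: -2 + 20 + 12 + 22 = 52.
Column 4: 24 + 10 + 18 + 0 = 52.
Main diagonal: 26 + 14 + 12 + 0 = 52.
Anti-diagonal: 24 + 20 + 6 + 2 = 52.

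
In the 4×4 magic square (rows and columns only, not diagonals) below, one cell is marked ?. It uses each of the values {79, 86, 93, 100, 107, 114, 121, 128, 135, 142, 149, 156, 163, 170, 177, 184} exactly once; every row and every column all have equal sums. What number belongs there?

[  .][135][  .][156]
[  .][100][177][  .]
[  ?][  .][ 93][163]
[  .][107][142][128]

86

The 16 entries sum to 2104, so each line sums to 2104/4 = 526.
The remaining cell in row 4 is (4,1) = 526 − 377 = 149.
Column 2: 135 + 100 + 107 + ? = 526, so (3,2) = 184.
Using column 3: 177 + 93 + 142 + ? → (1,3) = 526 − 412 = 114.
Column 4: 156 + 163 + 128 + ? = 526, so (2,4) = 79.
Row 1: 135 + 114 + 156 + ? = 526, so (1,1) = 121.
Row 2 needs 526; the known cells sum to 356, so (2,1) = 170.
From row 3, 526 − (184 + 93 + 163) gives (3,1) = 86.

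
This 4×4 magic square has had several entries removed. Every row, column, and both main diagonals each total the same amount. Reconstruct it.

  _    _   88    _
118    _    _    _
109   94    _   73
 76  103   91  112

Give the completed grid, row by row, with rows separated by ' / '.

79 100 88 115 / 118 85 97 82 / 109 94 106 73 / 76 103 91 112

Row 4 is already complete: 76 + 103 + 91 + 112 = 382, so that is the magic constant.
Row 3 must total 382; the given cells sum to 276, so (3,3) = 106.
Column 1 must total 382; the given cells sum to 303, so (1,1) = 79.
Column 3: 88 + 106 + 91 + ? = 382, so (2,3) = 97.
Using main diagonal: 79 + 106 + 112 + ? → (2,2) = 382 − 297 = 85.
Anti-diagonal needs 382; the known cells sum to 267, so (1,4) = 115.
The remaining cell in row 1 is (1,2) = 382 − 282 = 100.
Using row 2: 118 + 85 + 97 + ? → (2,4) = 382 − 300 = 82.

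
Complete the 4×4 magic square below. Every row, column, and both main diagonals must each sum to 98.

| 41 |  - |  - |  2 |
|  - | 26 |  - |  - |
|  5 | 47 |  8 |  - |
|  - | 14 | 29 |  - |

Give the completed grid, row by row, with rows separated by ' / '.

Row 3: 5 + 47 + 8 + ? = 98, so (3,4) = 38.
The remaining cell in column 2 is (1,2) = 98 − 87 = 11.
Main diagonal must total 98; the given cells sum to 75, so (4,4) = 23.
The remaining cell in row 1 is (1,3) = 98 − 54 = 44.
Row 4: 14 + 29 + 23 + ? = 98, so (4,1) = 32.
Using column 1: 41 + 5 + 32 + ? → (2,1) = 98 − 78 = 20.
Using column 3: 44 + 8 + 29 + ? → (2,3) = 98 − 81 = 17.
Using column 4: 2 + 38 + 23 + ? → (2,4) = 98 − 63 = 35.

41 11 44 2 / 20 26 17 35 / 5 47 8 38 / 32 14 29 23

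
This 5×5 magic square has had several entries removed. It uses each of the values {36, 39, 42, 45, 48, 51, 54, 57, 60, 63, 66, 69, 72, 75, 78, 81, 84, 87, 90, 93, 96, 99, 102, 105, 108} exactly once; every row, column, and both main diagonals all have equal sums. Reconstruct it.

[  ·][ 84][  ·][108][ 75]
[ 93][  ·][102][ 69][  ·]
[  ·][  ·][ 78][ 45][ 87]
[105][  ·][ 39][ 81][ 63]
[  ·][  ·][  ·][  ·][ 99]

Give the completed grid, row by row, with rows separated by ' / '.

The 25 entries sum to 1800, so each line sums to 1800/5 = 360.
Using row 4: 105 + 39 + 81 + 63 + ? → (4,2) = 360 − 288 = 72.
Using column 4: 108 + 69 + 45 + 81 + ? → (5,4) = 360 − 303 = 57.
From column 5, 360 − (75 + 87 + 63 + 99) gives (2,5) = 36.
The remaining cell in anti-diagonal is (5,1) = 360 − 294 = 66.
Row 2: 93 + 102 + 69 + 36 + ? = 360, so (2,2) = 60.
Main diagonal must total 360; the given cells sum to 318, so (1,1) = 42.
From row 1, 360 − (42 + 84 + 108 + 75) gives (1,3) = 51.
The remaining cell in column 1 is (3,1) = 360 − 306 = 54.
The remaining cell in column 3 is (5,3) = 360 − 270 = 90.
The remaining cell in row 3 is (3,2) = 360 − 264 = 96.
Row 5 must total 360; the given cells sum to 312, so (5,2) = 48.

42 84 51 108 75 / 93 60 102 69 36 / 54 96 78 45 87 / 105 72 39 81 63 / 66 48 90 57 99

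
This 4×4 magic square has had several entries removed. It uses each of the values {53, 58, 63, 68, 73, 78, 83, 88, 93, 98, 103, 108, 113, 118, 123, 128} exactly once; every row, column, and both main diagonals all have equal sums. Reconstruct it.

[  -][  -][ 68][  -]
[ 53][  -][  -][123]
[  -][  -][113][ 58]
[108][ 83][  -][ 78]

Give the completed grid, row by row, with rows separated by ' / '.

73 118 68 103 / 53 98 88 123 / 128 63 113 58 / 108 83 93 78

The 16 entries sum to 1448, so each line sums to 1448/4 = 362.
Row 4 needs 362; the known cells sum to 269, so (4,3) = 93.
Using column 3: 68 + 113 + 93 + ? → (2,3) = 362 − 274 = 88.
The remaining cell in column 4 is (1,4) = 362 − 259 = 103.
Anti-diagonal must total 362; the given cells sum to 299, so (3,2) = 63.
Using row 2: 53 + 88 + 123 + ? → (2,2) = 362 − 264 = 98.
Row 3: 63 + 113 + 58 + ? = 362, so (3,1) = 128.
Using column 1: 53 + 128 + 108 + ? → (1,1) = 362 − 289 = 73.
Column 2 must total 362; the given cells sum to 244, so (1,2) = 118.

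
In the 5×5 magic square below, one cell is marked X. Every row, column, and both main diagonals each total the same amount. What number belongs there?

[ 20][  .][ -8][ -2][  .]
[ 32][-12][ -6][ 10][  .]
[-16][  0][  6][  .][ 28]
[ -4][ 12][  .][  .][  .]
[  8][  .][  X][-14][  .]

Column 1 is complete and sums to 40; that is the magic constant.
Using row 2: 32 + (-12) + (-6) + 10 + ? → (2,5) = 40 − 24 = 16.
Row 3: -16 + 0 + 6 + 28 + ? = 40, so (3,4) = 22.
Using column 4: -2 + 10 + 22 + (-14) + ? → (4,4) = 40 − 16 = 24.
Using main diagonal: 20 + (-12) + 6 + 24 + ? → (5,5) = 40 − 38 = 2.
Anti-diagonal: 10 + 6 + 12 + 8 + ? = 40, so (1,5) = 4.
Using row 1: 20 + (-8) + (-2) + 4 + ? → (1,2) = 40 − 14 = 26.
The remaining cell in column 2 is (5,2) = 40 − 26 = 14.
Column 5 needs 40; the known cells sum to 50, so (4,5) = -10.
The remaining cell in row 4 is (4,3) = 40 − 22 = 18.
From row 5, 40 − (8 + 14 + (-14) + 2) gives (5,3) = 30.

30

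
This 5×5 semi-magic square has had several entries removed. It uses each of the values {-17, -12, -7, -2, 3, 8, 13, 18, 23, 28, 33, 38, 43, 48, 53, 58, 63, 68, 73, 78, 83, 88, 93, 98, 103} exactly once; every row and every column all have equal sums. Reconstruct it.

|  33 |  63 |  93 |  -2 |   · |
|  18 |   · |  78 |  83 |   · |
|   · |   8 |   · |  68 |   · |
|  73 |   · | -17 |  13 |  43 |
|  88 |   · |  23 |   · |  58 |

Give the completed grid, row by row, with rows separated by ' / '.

33 63 93 -2 28 / 18 48 78 83 -12 / 3 8 38 68 98 / 73 103 -17 13 43 / 88 -7 23 53 58

The 25 entries sum to 1075, so each line sums to 1075/5 = 215.
Row 1 must total 215; the given cells sum to 187, so (1,5) = 28.
Using row 4: 73 + (-17) + 13 + 43 + ? → (4,2) = 215 − 112 = 103.
Column 1 must total 215; the given cells sum to 212, so (3,1) = 3.
From column 3, 215 − (93 + 78 + (-17) + 23) gives (3,3) = 38.
The remaining cell in column 4 is (5,4) = 215 − 162 = 53.
Using row 3: 3 + 8 + 38 + 68 + ? → (3,5) = 215 − 117 = 98.
Row 5 must total 215; the given cells sum to 222, so (5,2) = -7.
Column 2: 63 + 8 + 103 + (-7) + ? = 215, so (2,2) = 48.
The remaining cell in column 5 is (2,5) = 215 − 227 = -12.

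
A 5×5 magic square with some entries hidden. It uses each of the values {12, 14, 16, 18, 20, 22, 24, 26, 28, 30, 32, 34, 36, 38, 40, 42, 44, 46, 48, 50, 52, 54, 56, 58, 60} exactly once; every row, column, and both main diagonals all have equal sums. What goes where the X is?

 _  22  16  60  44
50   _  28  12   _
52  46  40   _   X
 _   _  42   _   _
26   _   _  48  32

The 25 entries sum to 900, so each line sums to 900/5 = 180.
Row 1: 22 + 16 + 60 + 44 + ? = 180, so (1,1) = 38.
Column 1 must total 180; the given cells sum to 166, so (4,1) = 14.
From column 3, 180 − (16 + 28 + 40 + 42) gives (5,3) = 54.
Anti-diagonal needs 180; the known cells sum to 122, so (4,2) = 58.
Using row 5: 26 + 54 + 48 + 32 + ? → (5,2) = 180 − 160 = 20.
Column 2 needs 180; the known cells sum to 146, so (2,2) = 34.
Main diagonal must total 180; the given cells sum to 144, so (4,4) = 36.
Row 2 needs 180; the known cells sum to 124, so (2,5) = 56.
Row 4: 14 + 58 + 42 + 36 + ? = 180, so (4,5) = 30.
Using column 4: 60 + 12 + 36 + 48 + ? → (3,4) = 180 − 156 = 24.
Column 5 must total 180; the given cells sum to 162, so (3,5) = 18.

18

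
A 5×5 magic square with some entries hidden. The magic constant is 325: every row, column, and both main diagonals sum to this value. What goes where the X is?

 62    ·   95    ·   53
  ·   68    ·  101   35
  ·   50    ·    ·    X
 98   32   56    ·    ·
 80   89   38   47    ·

Using row 5: 80 + 89 + 38 + 47 + ? → (5,5) = 325 − 254 = 71.
Column 2 needs 325; the known cells sum to 239, so (1,2) = 86.
From anti-diagonal, 325 − (53 + 101 + 32 + 80) gives (3,3) = 59.
Row 1: 62 + 86 + 95 + 53 + ? = 325, so (1,4) = 29.
Using column 3: 95 + 59 + 56 + 38 + ? → (2,3) = 325 − 248 = 77.
Main diagonal needs 325; the known cells sum to 260, so (4,4) = 65.
Row 2: 68 + 77 + 101 + 35 + ? = 325, so (2,1) = 44.
Using row 4: 98 + 32 + 56 + 65 + ? → (4,5) = 325 − 251 = 74.
Column 1 needs 325; the known cells sum to 284, so (3,1) = 41.
Column 4 must total 325; the given cells sum to 242, so (3,4) = 83.
Using column 5: 53 + 35 + 74 + 71 + ? → (3,5) = 325 − 233 = 92.

92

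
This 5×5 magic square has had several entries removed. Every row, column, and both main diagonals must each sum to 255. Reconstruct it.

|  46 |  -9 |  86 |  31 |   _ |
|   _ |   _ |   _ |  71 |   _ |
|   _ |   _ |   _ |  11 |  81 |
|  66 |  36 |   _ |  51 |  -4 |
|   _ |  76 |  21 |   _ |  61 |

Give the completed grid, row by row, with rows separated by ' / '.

Row 1 needs 255; the known cells sum to 154, so (1,5) = 101.
Row 4 must total 255; the given cells sum to 149, so (4,3) = 106.
Column 4 needs 255; the known cells sum to 164, so (5,4) = 91.
From column 5, 255 − (101 + 81 + (-4) + 61) gives (2,5) = 16.
Row 5 needs 255; the known cells sum to 249, so (5,1) = 6.
The remaining cell in anti-diagonal is (3,3) = 255 − 214 = 41.
From column 3, 255 − (86 + 41 + 106 + 21) gives (2,3) = 1.
Main diagonal must total 255; the given cells sum to 199, so (2,2) = 56.
Row 2 must total 255; the given cells sum to 144, so (2,1) = 111.
Column 1: 46 + 111 + 66 + 6 + ? = 255, so (3,1) = 26.
Column 2 needs 255; the known cells sum to 159, so (3,2) = 96.

46 -9 86 31 101 / 111 56 1 71 16 / 26 96 41 11 81 / 66 36 106 51 -4 / 6 76 21 91 61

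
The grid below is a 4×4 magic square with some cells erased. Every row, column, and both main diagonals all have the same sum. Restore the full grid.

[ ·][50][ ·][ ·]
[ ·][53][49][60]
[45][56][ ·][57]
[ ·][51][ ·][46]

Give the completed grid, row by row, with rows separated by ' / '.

Column 2 is already complete: 50 + 53 + 56 + 51 = 210, so that is the magic constant.
Using row 2: 53 + 49 + 60 + ? → (2,1) = 210 − 162 = 48.
The remaining cell in row 3 is (3,3) = 210 − 158 = 52.
Column 4: 60 + 57 + 46 + ? = 210, so (1,4) = 47.
Main diagonal must total 210; the given cells sum to 151, so (1,1) = 59.
Anti-diagonal needs 210; the known cells sum to 152, so (4,1) = 58.
The remaining cell in row 1 is (1,3) = 210 − 156 = 54.
Row 4: 58 + 51 + 46 + ? = 210, so (4,3) = 55.

59 50 54 47 / 48 53 49 60 / 45 56 52 57 / 58 51 55 46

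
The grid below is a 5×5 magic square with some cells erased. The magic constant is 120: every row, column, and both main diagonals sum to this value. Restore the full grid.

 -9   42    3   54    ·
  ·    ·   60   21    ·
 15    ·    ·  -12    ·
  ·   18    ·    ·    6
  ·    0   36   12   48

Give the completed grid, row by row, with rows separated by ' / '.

-9 42 3 54 30 / 33 9 60 21 -3 / 15 51 27 -12 39 / 57 18 -6 45 6 / 24 0 36 12 48

Using row 1: -9 + 42 + 3 + 54 + ? → (1,5) = 120 − 90 = 30.
The remaining cell in row 5 is (5,1) = 120 − 96 = 24.
Column 4 must total 120; the given cells sum to 75, so (4,4) = 45.
Anti-diagonal: 30 + 21 + 18 + 24 + ? = 120, so (3,3) = 27.
The remaining cell in column 3 is (4,3) = 120 − 126 = -6.
Main diagonal: -9 + 27 + 45 + 48 + ? = 120, so (2,2) = 9.
Row 4: 18 + (-6) + 45 + 6 + ? = 120, so (4,1) = 57.
Column 1 must total 120; the given cells sum to 87, so (2,1) = 33.
Using column 2: 42 + 9 + 18 + 0 + ? → (3,2) = 120 − 69 = 51.
Row 2 must total 120; the given cells sum to 123, so (2,5) = -3.
Row 3: 15 + 51 + 27 + (-12) + ? = 120, so (3,5) = 39.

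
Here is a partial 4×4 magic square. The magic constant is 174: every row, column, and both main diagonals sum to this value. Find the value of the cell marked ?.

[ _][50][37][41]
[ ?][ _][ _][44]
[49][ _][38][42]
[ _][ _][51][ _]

39

From row 1, 174 − (50 + 37 + 41) gives (1,1) = 46.
Using row 3: 49 + 38 + 42 + ? → (3,2) = 174 − 129 = 45.
Column 3 needs 174; the known cells sum to 126, so (2,3) = 48.
Column 4 must total 174; the given cells sum to 127, so (4,4) = 47.
Using main diagonal: 46 + 38 + 47 + ? → (2,2) = 174 − 131 = 43.
The remaining cell in anti-diagonal is (4,1) = 174 − 134 = 40.
From row 2, 174 − (43 + 48 + 44) gives (2,1) = 39.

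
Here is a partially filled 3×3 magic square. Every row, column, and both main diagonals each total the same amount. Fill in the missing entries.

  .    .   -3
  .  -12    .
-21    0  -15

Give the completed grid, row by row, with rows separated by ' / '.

-9 -24 -3 / -6 -12 -18 / -21 0 -15

Row 3 is already complete: -21 + 0 + -15 = -36, so that is the magic constant.
Using column 2: -12 + 0 + ? → (1,2) = -36 − (-12) = -24.
The remaining cell in column 3 is (2,3) = -36 − (-18) = -18.
Main diagonal needs -36; the known cells sum to -27, so (1,1) = -9.
Row 2: -12 + (-18) + ? = -36, so (2,1) = -6.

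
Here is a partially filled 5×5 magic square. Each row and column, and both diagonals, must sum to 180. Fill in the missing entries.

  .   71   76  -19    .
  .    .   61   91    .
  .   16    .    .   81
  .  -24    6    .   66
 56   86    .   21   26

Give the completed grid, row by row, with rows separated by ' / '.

Row 5 must total 180; the given cells sum to 189, so (5,3) = -9.
From column 2, 180 − (71 + 16 + (-24) + 86) gives (2,2) = 31.
From column 3, 180 − (76 + 61 + 6 + (-9)) gives (3,3) = 46.
Using anti-diagonal: 91 + 46 + (-24) + 56 + ? → (1,5) = 180 − 169 = 11.
The remaining cell in row 1 is (1,1) = 180 − 139 = 41.
The remaining cell in column 5 is (2,5) = 180 − 184 = -4.
Main diagonal: 41 + 31 + 46 + 26 + ? = 180, so (4,4) = 36.
Using row 2: 31 + 61 + 91 + (-4) + ? → (2,1) = 180 − 179 = 1.
From row 4, 180 − (-24 + 6 + 36 + 66) gives (4,1) = 96.
The remaining cell in column 1 is (3,1) = 180 − 194 = -14.
From column 4, 180 − (-19 + 91 + 36 + 21) gives (3,4) = 51.

41 71 76 -19 11 / 1 31 61 91 -4 / -14 16 46 51 81 / 96 -24 6 36 66 / 56 86 -9 21 26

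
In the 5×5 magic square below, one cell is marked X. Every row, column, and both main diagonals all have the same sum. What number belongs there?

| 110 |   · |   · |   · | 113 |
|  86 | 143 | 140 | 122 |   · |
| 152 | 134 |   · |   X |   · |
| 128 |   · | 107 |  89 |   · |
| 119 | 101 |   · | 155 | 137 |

98

Column 1 is complete and sums to 595; that is the magic constant.
Row 2: 86 + 143 + 140 + 122 + ? = 595, so (2,5) = 104.
Row 5 needs 595; the known cells sum to 512, so (5,3) = 83.
Main diagonal must total 595; the given cells sum to 479, so (3,3) = 116.
Anti-diagonal must total 595; the given cells sum to 470, so (4,2) = 125.
Using row 4: 128 + 125 + 107 + 89 + ? → (4,5) = 595 − 449 = 146.
From column 2, 595 − (143 + 134 + 125 + 101) gives (1,2) = 92.
From column 3, 595 − (140 + 116 + 107 + 83) gives (1,3) = 149.
The remaining cell in column 5 is (3,5) = 595 − 500 = 95.
Row 1 must total 595; the given cells sum to 464, so (1,4) = 131.
Using row 3: 152 + 134 + 116 + 95 + ? → (3,4) = 595 − 497 = 98.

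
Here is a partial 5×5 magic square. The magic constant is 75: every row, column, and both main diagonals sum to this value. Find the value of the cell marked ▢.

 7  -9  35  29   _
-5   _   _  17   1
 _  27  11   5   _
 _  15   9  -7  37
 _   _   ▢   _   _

Using row 1: 7 + (-9) + 35 + 29 + ? → (1,5) = 75 − 62 = 13.
Row 4 must total 75; the given cells sum to 54, so (4,1) = 21.
The remaining cell in column 4 is (5,4) = 75 − 44 = 31.
The remaining cell in anti-diagonal is (5,1) = 75 − 56 = 19.
From column 1, 75 − (7 + (-5) + 21 + 19) gives (3,1) = 33.
From row 3, 75 − (33 + 27 + 11 + 5) gives (3,5) = -1.
From column 5, 75 − (13 + 1 + (-1) + 37) gives (5,5) = 25.
Main diagonal needs 75; the known cells sum to 36, so (2,2) = 39.
Row 2 needs 75; the known cells sum to 52, so (2,3) = 23.
Column 2 must total 75; the given cells sum to 72, so (5,2) = 3.
Using column 3: 35 + 23 + 11 + 9 + ? → (5,3) = 75 − 78 = -3.

-3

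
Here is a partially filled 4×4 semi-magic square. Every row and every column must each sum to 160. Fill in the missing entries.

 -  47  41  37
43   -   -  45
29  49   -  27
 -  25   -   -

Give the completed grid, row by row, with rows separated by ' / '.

35 47 41 37 / 43 39 33 45 / 29 49 55 27 / 53 25 31 51

Row 1 needs 160; the known cells sum to 125, so (1,1) = 35.
Row 3: 29 + 49 + 27 + ? = 160, so (3,3) = 55.
The remaining cell in column 1 is (4,1) = 160 − 107 = 53.
From column 2, 160 − (47 + 49 + 25) gives (2,2) = 39.
Using column 4: 37 + 45 + 27 + ? → (4,4) = 160 − 109 = 51.
Row 2 needs 160; the known cells sum to 127, so (2,3) = 33.
The remaining cell in row 4 is (4,3) = 160 − 129 = 31.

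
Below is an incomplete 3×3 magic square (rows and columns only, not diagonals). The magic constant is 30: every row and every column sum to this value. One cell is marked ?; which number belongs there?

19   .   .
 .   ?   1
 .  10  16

Row 3 needs 30; the known cells sum to 26, so (3,1) = 4.
From column 1, 30 − (19 + 4) gives (2,1) = 7.
Column 3 must total 30; the given cells sum to 17, so (1,3) = 13.
Using row 1: 19 + 13 + ? → (1,2) = 30 − 32 = -2.
Row 2 needs 30; the known cells sum to 8, so (2,2) = 22.

22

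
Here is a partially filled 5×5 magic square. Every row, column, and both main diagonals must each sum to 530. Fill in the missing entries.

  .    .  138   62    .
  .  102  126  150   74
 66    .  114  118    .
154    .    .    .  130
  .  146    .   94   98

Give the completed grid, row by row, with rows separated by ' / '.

Row 2 needs 530; the known cells sum to 452, so (2,1) = 78.
From column 4, 530 − (62 + 150 + 118 + 94) gives (4,4) = 106.
Using main diagonal: 102 + 114 + 106 + 98 + ? → (1,1) = 530 − 420 = 110.
Column 1: 110 + 78 + 66 + 154 + ? = 530, so (5,1) = 122.
Row 5: 122 + 146 + 94 + 98 + ? = 530, so (5,3) = 70.
Column 3: 138 + 126 + 114 + 70 + ? = 530, so (4,3) = 82.
Using row 4: 154 + 82 + 106 + 130 + ? → (4,2) = 530 − 472 = 58.
From anti-diagonal, 530 − (150 + 114 + 58 + 122) gives (1,5) = 86.
From row 1, 530 − (110 + 138 + 62 + 86) gives (1,2) = 134.
Using column 2: 134 + 102 + 58 + 146 + ? → (3,2) = 530 − 440 = 90.
Column 5 needs 530; the known cells sum to 388, so (3,5) = 142.

110 134 138 62 86 / 78 102 126 150 74 / 66 90 114 118 142 / 154 58 82 106 130 / 122 146 70 94 98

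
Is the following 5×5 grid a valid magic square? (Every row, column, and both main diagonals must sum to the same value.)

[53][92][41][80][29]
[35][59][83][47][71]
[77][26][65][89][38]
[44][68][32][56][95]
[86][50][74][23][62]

Row 1: 53 + 92 + 41 + 80 + 29 = 295.
Row 2: 35 + 59 + 83 + 47 + 71 = 295.
Row 3: 77 + 26 + 65 + 89 + 38 = 295.
Row 4: 44 + 68 + 32 + 56 + 95 = 295.
Row 5: 86 + 50 + 74 + 23 + 62 = 295.
Column 1: 53 + 35 + 77 + 44 + 86 = 295.
Column 2: 92 + 59 + 26 + 68 + 50 = 295.
Column 3: 41 + 83 + 65 + 32 + 74 = 295.
Column 4: 80 + 47 + 89 + 56 + 23 = 295.
Column 5: 29 + 71 + 38 + 95 + 62 = 295.
Main diagonal: 53 + 59 + 65 + 56 + 62 = 295.
Anti-diagonal: 29 + 47 + 65 + 68 + 86 = 295.
All lines sum to 295.

Yes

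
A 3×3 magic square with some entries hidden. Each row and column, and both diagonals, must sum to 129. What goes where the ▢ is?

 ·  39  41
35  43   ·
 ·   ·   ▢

The remaining cell in row 1 is (1,1) = 129 − 80 = 49.
From row 2, 129 − (35 + 43) gives (2,3) = 51.
Column 1: 49 + 35 + ? = 129, so (3,1) = 45.
The remaining cell in column 2 is (3,2) = 129 − 82 = 47.
Using column 3: 41 + 51 + ? → (3,3) = 129 − 92 = 37.

37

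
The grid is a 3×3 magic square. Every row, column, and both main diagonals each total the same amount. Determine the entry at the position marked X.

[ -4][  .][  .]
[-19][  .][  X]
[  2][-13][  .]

5

Column 1 is complete and sums to -21; that is the magic constant.
Row 3 must total -21; the given cells sum to -11, so (3,3) = -10.
Main diagonal needs -21; the known cells sum to -14, so (2,2) = -7.
The remaining cell in anti-diagonal is (1,3) = -21 − (-5) = -16.
From row 1, -21 − (-4 + (-16)) gives (1,2) = -1.
Using row 2: -19 + (-7) + ? → (2,3) = -21 − (-26) = 5.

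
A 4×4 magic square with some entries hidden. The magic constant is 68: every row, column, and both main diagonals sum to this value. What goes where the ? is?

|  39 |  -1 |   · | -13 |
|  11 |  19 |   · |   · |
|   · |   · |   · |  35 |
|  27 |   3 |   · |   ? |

Row 1 needs 68; the known cells sum to 25, so (1,3) = 43.
From column 1, 68 − (39 + 11 + 27) gives (3,1) = -9.
The remaining cell in column 2 is (3,2) = 68 − 21 = 47.
The remaining cell in anti-diagonal is (2,3) = 68 − 61 = 7.
From row 2, 68 − (11 + 19 + 7) gives (2,4) = 31.
Row 3 must total 68; the given cells sum to 73, so (3,3) = -5.
Column 3: 43 + 7 + (-5) + ? = 68, so (4,3) = 23.
Column 4 needs 68; the known cells sum to 53, so (4,4) = 15.

15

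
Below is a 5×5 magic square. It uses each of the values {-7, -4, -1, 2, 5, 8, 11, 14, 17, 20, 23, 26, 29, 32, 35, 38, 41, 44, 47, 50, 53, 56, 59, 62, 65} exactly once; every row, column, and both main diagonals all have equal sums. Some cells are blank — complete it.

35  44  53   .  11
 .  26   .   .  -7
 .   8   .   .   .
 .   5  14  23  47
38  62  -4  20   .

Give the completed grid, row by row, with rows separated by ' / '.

The 25 entries sum to 725, so each line sums to 725/5 = 145.
Row 1 needs 145; the known cells sum to 143, so (1,4) = 2.
Row 4 needs 145; the known cells sum to 89, so (4,1) = 56.
Row 5 must total 145; the given cells sum to 116, so (5,5) = 29.
Column 5: 11 + (-7) + 47 + 29 + ? = 145, so (3,5) = 65.
Main diagonal: 35 + 26 + 23 + 29 + ? = 145, so (3,3) = 32.
The remaining cell in anti-diagonal is (2,4) = 145 − 86 = 59.
Using column 3: 53 + 32 + 14 + (-4) + ? → (2,3) = 145 − 95 = 50.
The remaining cell in column 4 is (3,4) = 145 − 104 = 41.
From row 2, 145 − (26 + 50 + 59 + (-7)) gives (2,1) = 17.
Using row 3: 8 + 32 + 41 + 65 + ? → (3,1) = 145 − 146 = -1.

35 44 53 2 11 / 17 26 50 59 -7 / -1 8 32 41 65 / 56 5 14 23 47 / 38 62 -4 20 29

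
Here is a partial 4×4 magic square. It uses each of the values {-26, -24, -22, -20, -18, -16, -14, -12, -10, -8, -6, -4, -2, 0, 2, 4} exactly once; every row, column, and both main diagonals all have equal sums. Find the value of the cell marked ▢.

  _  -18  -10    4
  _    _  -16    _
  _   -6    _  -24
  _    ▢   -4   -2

The 16 entries sum to -176, so each line sums to -176/4 = -44.
From row 1, -44 − (-18 + (-10) + 4) gives (1,1) = -20.
Using column 3: -10 + (-16) + (-4) + ? → (3,3) = -44 − (-30) = -14.
From column 4, -44 − (4 + (-24) + (-2)) gives (2,4) = -22.
Main diagonal must total -44; the given cells sum to -36, so (2,2) = -8.
Using anti-diagonal: 4 + (-16) + (-6) + ? → (4,1) = -44 − (-18) = -26.
Row 2 must total -44; the given cells sum to -46, so (2,1) = 2.
Row 3 must total -44; the given cells sum to -44, so (3,1) = 0.
From row 4, -44 − (-26 + (-4) + (-2)) gives (4,2) = -12.

-12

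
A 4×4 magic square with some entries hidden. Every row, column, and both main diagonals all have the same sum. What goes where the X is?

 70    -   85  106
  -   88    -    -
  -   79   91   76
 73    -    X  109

Main diagonal is complete and sums to 358; that is the magic constant.
From row 1, 358 − (70 + 85 + 106) gives (1,2) = 97.
Row 3 must total 358; the given cells sum to 246, so (3,1) = 112.
Column 1: 70 + 112 + 73 + ? = 358, so (2,1) = 103.
The remaining cell in column 2 is (4,2) = 358 − 264 = 94.
From column 4, 358 − (106 + 76 + 109) gives (2,4) = 67.
Anti-diagonal needs 358; the known cells sum to 258, so (2,3) = 100.
Row 4 must total 358; the given cells sum to 276, so (4,3) = 82.

82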